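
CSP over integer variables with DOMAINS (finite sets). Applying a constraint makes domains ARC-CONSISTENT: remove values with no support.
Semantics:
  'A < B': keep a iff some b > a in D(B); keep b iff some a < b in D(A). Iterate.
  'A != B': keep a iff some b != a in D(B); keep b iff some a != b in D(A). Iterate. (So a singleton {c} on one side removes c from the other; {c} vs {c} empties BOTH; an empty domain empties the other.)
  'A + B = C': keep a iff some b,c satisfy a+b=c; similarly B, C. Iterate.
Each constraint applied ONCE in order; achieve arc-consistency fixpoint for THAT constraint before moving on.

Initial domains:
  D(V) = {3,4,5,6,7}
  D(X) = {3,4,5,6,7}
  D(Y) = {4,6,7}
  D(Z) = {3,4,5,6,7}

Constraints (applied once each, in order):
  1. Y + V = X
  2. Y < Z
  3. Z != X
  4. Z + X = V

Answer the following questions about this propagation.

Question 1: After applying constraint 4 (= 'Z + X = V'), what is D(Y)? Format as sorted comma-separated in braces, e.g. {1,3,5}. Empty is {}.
Answer: {4}

Derivation:
Constraint 1 (Y + V = X) on D(Y)={4,6,7} D(V)={3,4,5,6,7} D(X)={3,4,5,6,7}: Y {4,6,7}->{4}; V {3,4,5,6,7}->{3}; X {3,4,5,6,7}->{7}
Constraint 2 (Y < Z) on D(Y)={4} D(Z)={3,4,5,6,7}: Z {3,4,5,6,7}->{5,6,7}
Constraint 3 (Z != X) on D(Z)={5,6,7} D(X)={7}: Z {5,6,7}->{5,6}
Constraint 4 (Z + X = V) on D(Z)={5,6} D(X)={7} D(V)={3}: Z {5,6}->{}; X {7}->{}; V {3}->{}
So after constraint 4: D(Y) = {4}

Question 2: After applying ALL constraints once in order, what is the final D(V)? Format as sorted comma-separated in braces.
Answer: {}

Derivation:
Constraint 1 (Y + V = X) on D(Y)={4,6,7} D(V)={3,4,5,6,7} D(X)={3,4,5,6,7}: Y {4,6,7}->{4}; V {3,4,5,6,7}->{3}; X {3,4,5,6,7}->{7}
Constraint 2 (Y < Z) on D(Y)={4} D(Z)={3,4,5,6,7}: Z {3,4,5,6,7}->{5,6,7}
Constraint 3 (Z != X) on D(Z)={5,6,7} D(X)={7}: Z {5,6,7}->{5,6}
Constraint 4 (Z + X = V) on D(Z)={5,6} D(X)={7} D(V)={3}: Z {5,6}->{}; X {7}->{}; V {3}->{}
So after all 4 constraints: D(V) = {}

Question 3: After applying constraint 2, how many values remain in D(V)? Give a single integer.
Constraint 1 (Y + V = X) on D(Y)={4,6,7} D(V)={3,4,5,6,7} D(X)={3,4,5,6,7}: Y {4,6,7}->{4}; V {3,4,5,6,7}->{3}; X {3,4,5,6,7}->{7}
Constraint 2 (Y < Z) on D(Y)={4} D(Z)={3,4,5,6,7}: Z {3,4,5,6,7}->{5,6,7}
So after constraint 2: D(V)={3}, size = 1

Answer: 1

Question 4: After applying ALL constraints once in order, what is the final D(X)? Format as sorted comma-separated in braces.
Answer: {}

Derivation:
Constraint 1 (Y + V = X) on D(Y)={4,6,7} D(V)={3,4,5,6,7} D(X)={3,4,5,6,7}: Y {4,6,7}->{4}; V {3,4,5,6,7}->{3}; X {3,4,5,6,7}->{7}
Constraint 2 (Y < Z) on D(Y)={4} D(Z)={3,4,5,6,7}: Z {3,4,5,6,7}->{5,6,7}
Constraint 3 (Z != X) on D(Z)={5,6,7} D(X)={7}: Z {5,6,7}->{5,6}
Constraint 4 (Z + X = V) on D(Z)={5,6} D(X)={7} D(V)={3}: Z {5,6}->{}; X {7}->{}; V {3}->{}
So after all 4 constraints: D(X) = {}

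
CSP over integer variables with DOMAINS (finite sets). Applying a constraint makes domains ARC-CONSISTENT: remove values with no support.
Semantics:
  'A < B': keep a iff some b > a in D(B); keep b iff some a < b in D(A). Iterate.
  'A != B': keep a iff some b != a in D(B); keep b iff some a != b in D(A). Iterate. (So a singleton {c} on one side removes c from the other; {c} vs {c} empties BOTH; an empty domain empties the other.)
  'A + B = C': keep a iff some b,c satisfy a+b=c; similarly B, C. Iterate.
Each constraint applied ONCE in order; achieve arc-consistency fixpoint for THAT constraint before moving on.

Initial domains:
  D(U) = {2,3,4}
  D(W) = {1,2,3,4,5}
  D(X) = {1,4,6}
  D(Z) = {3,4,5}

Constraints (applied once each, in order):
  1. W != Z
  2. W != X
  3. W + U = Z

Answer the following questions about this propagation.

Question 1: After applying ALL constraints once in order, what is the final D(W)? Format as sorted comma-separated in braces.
Constraint 1 (W != Z) on D(W)={1,2,3,4,5} D(Z)={3,4,5}: no change
Constraint 2 (W != X) on D(W)={1,2,3,4,5} D(X)={1,4,6}: no change
Constraint 3 (W + U = Z) on D(W)={1,2,3,4,5} D(U)={2,3,4} D(Z)={3,4,5}: W {1,2,3,4,5}->{1,2,3}
So after all 3 constraints: D(W) = {1,2,3}

Answer: {1,2,3}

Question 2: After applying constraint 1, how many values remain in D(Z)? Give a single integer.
Constraint 1 (W != Z) on D(W)={1,2,3,4,5} D(Z)={3,4,5}: no change
So after constraint 1: D(Z)={3,4,5}, size = 3

Answer: 3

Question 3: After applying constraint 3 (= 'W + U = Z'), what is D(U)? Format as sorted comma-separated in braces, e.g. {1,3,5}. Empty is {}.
Constraint 1 (W != Z) on D(W)={1,2,3,4,5} D(Z)={3,4,5}: no change
Constraint 2 (W != X) on D(W)={1,2,3,4,5} D(X)={1,4,6}: no change
Constraint 3 (W + U = Z) on D(W)={1,2,3,4,5} D(U)={2,3,4} D(Z)={3,4,5}: W {1,2,3,4,5}->{1,2,3}
So after constraint 3: D(U) = {2,3,4}

Answer: {2,3,4}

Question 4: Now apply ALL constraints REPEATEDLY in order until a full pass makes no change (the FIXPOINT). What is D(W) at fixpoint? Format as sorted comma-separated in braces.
Answer: {1,2,3}

Derivation:
pass 0 (initial): D(W)={1,2,3,4,5}
pass 1: W {1,2,3,4,5}->{1,2,3}
pass 2: no change
Fixpoint after 2 passes: D(W) = {1,2,3}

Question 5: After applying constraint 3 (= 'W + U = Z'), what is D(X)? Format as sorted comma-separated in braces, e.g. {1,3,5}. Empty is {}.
Constraint 1 (W != Z) on D(W)={1,2,3,4,5} D(Z)={3,4,5}: no change
Constraint 2 (W != X) on D(W)={1,2,3,4,5} D(X)={1,4,6}: no change
Constraint 3 (W + U = Z) on D(W)={1,2,3,4,5} D(U)={2,3,4} D(Z)={3,4,5}: W {1,2,3,4,5}->{1,2,3}
So after constraint 3: D(X) = {1,4,6}

Answer: {1,4,6}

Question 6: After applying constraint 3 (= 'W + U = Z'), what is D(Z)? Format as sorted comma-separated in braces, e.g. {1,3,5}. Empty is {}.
Constraint 1 (W != Z) on D(W)={1,2,3,4,5} D(Z)={3,4,5}: no change
Constraint 2 (W != X) on D(W)={1,2,3,4,5} D(X)={1,4,6}: no change
Constraint 3 (W + U = Z) on D(W)={1,2,3,4,5} D(U)={2,3,4} D(Z)={3,4,5}: W {1,2,3,4,5}->{1,2,3}
So after constraint 3: D(Z) = {3,4,5}

Answer: {3,4,5}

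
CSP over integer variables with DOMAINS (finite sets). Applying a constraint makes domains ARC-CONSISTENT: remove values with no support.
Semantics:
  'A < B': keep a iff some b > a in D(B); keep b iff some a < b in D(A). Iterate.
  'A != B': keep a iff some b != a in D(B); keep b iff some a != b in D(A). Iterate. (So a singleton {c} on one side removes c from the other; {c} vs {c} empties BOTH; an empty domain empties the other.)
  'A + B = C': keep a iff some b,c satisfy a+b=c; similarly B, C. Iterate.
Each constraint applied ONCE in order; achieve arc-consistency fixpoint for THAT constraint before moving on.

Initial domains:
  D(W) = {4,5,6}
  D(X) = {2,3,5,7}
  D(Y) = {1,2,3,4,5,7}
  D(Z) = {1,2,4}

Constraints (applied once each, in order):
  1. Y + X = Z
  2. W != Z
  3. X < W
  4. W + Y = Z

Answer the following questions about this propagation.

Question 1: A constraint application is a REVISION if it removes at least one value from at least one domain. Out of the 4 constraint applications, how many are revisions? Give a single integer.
Constraint 1 (Y + X = Z) on D(Y)={1,2,3,4,5,7} D(X)={2,3,5,7} D(Z)={1,2,4}: Y {1,2,3,4,5,7}->{1,2}; X {2,3,5,7}->{2,3}; Z {1,2,4}->{4} => REVISION
Constraint 2 (W != Z) on D(W)={4,5,6} D(Z)={4}: W {4,5,6}->{5,6} => REVISION
Constraint 3 (X < W) on D(X)={2,3} D(W)={5,6}: no change => not a revision
Constraint 4 (W + Y = Z) on D(W)={5,6} D(Y)={1,2} D(Z)={4}: W {5,6}->{}; Y {1,2}->{}; Z {4}->{} => REVISION
Total revisions = 3

Answer: 3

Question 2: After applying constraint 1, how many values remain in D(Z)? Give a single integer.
Answer: 1

Derivation:
Constraint 1 (Y + X = Z) on D(Y)={1,2,3,4,5,7} D(X)={2,3,5,7} D(Z)={1,2,4}: Y {1,2,3,4,5,7}->{1,2}; X {2,3,5,7}->{2,3}; Z {1,2,4}->{4}
So after constraint 1: D(Z)={4}, size = 1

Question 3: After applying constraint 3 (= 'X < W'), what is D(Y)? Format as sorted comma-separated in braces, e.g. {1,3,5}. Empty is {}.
Constraint 1 (Y + X = Z) on D(Y)={1,2,3,4,5,7} D(X)={2,3,5,7} D(Z)={1,2,4}: Y {1,2,3,4,5,7}->{1,2}; X {2,3,5,7}->{2,3}; Z {1,2,4}->{4}
Constraint 2 (W != Z) on D(W)={4,5,6} D(Z)={4}: W {4,5,6}->{5,6}
Constraint 3 (X < W) on D(X)={2,3} D(W)={5,6}: no change
So after constraint 3: D(Y) = {1,2}

Answer: {1,2}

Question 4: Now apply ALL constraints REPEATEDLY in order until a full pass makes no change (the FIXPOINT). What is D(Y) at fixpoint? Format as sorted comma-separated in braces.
pass 0 (initial): D(Y)={1,2,3,4,5,7}
pass 1: W {4,5,6}->{}; X {2,3,5,7}->{2,3}; Y {1,2,3,4,5,7}->{}; Z {1,2,4}->{}
pass 2: X {2,3}->{}
pass 3: no change
Fixpoint after 3 passes: D(Y) = {}

Answer: {}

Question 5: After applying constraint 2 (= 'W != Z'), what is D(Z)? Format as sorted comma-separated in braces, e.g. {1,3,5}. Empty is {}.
Constraint 1 (Y + X = Z) on D(Y)={1,2,3,4,5,7} D(X)={2,3,5,7} D(Z)={1,2,4}: Y {1,2,3,4,5,7}->{1,2}; X {2,3,5,7}->{2,3}; Z {1,2,4}->{4}
Constraint 2 (W != Z) on D(W)={4,5,6} D(Z)={4}: W {4,5,6}->{5,6}
So after constraint 2: D(Z) = {4}

Answer: {4}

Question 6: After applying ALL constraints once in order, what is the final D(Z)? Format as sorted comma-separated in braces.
Answer: {}

Derivation:
Constraint 1 (Y + X = Z) on D(Y)={1,2,3,4,5,7} D(X)={2,3,5,7} D(Z)={1,2,4}: Y {1,2,3,4,5,7}->{1,2}; X {2,3,5,7}->{2,3}; Z {1,2,4}->{4}
Constraint 2 (W != Z) on D(W)={4,5,6} D(Z)={4}: W {4,5,6}->{5,6}
Constraint 3 (X < W) on D(X)={2,3} D(W)={5,6}: no change
Constraint 4 (W + Y = Z) on D(W)={5,6} D(Y)={1,2} D(Z)={4}: W {5,6}->{}; Y {1,2}->{}; Z {4}->{}
So after all 4 constraints: D(Z) = {}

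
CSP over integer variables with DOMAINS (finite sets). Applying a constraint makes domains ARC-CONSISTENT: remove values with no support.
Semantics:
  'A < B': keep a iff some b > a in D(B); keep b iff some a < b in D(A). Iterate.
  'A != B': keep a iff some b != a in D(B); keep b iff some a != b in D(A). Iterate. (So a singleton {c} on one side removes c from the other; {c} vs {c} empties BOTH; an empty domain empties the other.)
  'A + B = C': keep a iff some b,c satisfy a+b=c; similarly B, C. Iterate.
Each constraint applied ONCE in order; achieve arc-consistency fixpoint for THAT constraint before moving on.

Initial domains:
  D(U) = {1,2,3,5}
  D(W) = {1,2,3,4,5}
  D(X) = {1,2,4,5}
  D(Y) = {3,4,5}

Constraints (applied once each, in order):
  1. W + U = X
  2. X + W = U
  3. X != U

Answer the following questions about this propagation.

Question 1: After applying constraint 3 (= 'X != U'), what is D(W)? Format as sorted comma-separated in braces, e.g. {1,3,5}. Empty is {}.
Answer: {1}

Derivation:
Constraint 1 (W + U = X) on D(W)={1,2,3,4,5} D(U)={1,2,3,5} D(X)={1,2,4,5}: W {1,2,3,4,5}->{1,2,3,4}; U {1,2,3,5}->{1,2,3}; X {1,2,4,5}->{2,4,5}
Constraint 2 (X + W = U) on D(X)={2,4,5} D(W)={1,2,3,4} D(U)={1,2,3}: X {2,4,5}->{2}; W {1,2,3,4}->{1}; U {1,2,3}->{3}
Constraint 3 (X != U) on D(X)={2} D(U)={3}: no change
So after constraint 3: D(W) = {1}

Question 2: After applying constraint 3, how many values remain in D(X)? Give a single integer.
Answer: 1

Derivation:
Constraint 1 (W + U = X) on D(W)={1,2,3,4,5} D(U)={1,2,3,5} D(X)={1,2,4,5}: W {1,2,3,4,5}->{1,2,3,4}; U {1,2,3,5}->{1,2,3}; X {1,2,4,5}->{2,4,5}
Constraint 2 (X + W = U) on D(X)={2,4,5} D(W)={1,2,3,4} D(U)={1,2,3}: X {2,4,5}->{2}; W {1,2,3,4}->{1}; U {1,2,3}->{3}
Constraint 3 (X != U) on D(X)={2} D(U)={3}: no change
So after constraint 3: D(X)={2}, size = 1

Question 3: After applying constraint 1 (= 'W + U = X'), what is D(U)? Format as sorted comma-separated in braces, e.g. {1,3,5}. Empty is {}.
Answer: {1,2,3}

Derivation:
Constraint 1 (W + U = X) on D(W)={1,2,3,4,5} D(U)={1,2,3,5} D(X)={1,2,4,5}: W {1,2,3,4,5}->{1,2,3,4}; U {1,2,3,5}->{1,2,3}; X {1,2,4,5}->{2,4,5}
So after constraint 1: D(U) = {1,2,3}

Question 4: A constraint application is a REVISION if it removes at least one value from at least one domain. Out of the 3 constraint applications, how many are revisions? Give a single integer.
Constraint 1 (W + U = X) on D(W)={1,2,3,4,5} D(U)={1,2,3,5} D(X)={1,2,4,5}: W {1,2,3,4,5}->{1,2,3,4}; U {1,2,3,5}->{1,2,3}; X {1,2,4,5}->{2,4,5} => REVISION
Constraint 2 (X + W = U) on D(X)={2,4,5} D(W)={1,2,3,4} D(U)={1,2,3}: X {2,4,5}->{2}; W {1,2,3,4}->{1}; U {1,2,3}->{3} => REVISION
Constraint 3 (X != U) on D(X)={2} D(U)={3}: no change => not a revision
Total revisions = 2

Answer: 2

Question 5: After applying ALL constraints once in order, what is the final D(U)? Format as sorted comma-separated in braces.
Constraint 1 (W + U = X) on D(W)={1,2,3,4,5} D(U)={1,2,3,5} D(X)={1,2,4,5}: W {1,2,3,4,5}->{1,2,3,4}; U {1,2,3,5}->{1,2,3}; X {1,2,4,5}->{2,4,5}
Constraint 2 (X + W = U) on D(X)={2,4,5} D(W)={1,2,3,4} D(U)={1,2,3}: X {2,4,5}->{2}; W {1,2,3,4}->{1}; U {1,2,3}->{3}
Constraint 3 (X != U) on D(X)={2} D(U)={3}: no change
So after all 3 constraints: D(U) = {3}

Answer: {3}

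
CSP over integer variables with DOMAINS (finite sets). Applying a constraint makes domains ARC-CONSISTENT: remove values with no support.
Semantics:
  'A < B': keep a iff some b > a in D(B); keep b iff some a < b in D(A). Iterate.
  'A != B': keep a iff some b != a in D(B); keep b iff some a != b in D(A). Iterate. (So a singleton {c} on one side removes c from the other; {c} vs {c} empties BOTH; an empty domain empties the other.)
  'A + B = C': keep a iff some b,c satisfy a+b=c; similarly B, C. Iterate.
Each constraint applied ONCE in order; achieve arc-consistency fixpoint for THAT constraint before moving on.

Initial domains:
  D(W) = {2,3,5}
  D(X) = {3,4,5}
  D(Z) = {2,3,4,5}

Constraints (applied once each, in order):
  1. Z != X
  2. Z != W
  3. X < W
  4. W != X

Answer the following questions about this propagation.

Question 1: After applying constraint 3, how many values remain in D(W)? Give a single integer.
Answer: 1

Derivation:
Constraint 1 (Z != X) on D(Z)={2,3,4,5} D(X)={3,4,5}: no change
Constraint 2 (Z != W) on D(Z)={2,3,4,5} D(W)={2,3,5}: no change
Constraint 3 (X < W) on D(X)={3,4,5} D(W)={2,3,5}: X {3,4,5}->{3,4}; W {2,3,5}->{5}
So after constraint 3: D(W)={5}, size = 1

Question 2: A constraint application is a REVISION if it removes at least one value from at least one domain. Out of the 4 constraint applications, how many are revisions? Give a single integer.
Constraint 1 (Z != X) on D(Z)={2,3,4,5} D(X)={3,4,5}: no change => not a revision
Constraint 2 (Z != W) on D(Z)={2,3,4,5} D(W)={2,3,5}: no change => not a revision
Constraint 3 (X < W) on D(X)={3,4,5} D(W)={2,3,5}: X {3,4,5}->{3,4}; W {2,3,5}->{5} => REVISION
Constraint 4 (W != X) on D(W)={5} D(X)={3,4}: no change => not a revision
Total revisions = 1

Answer: 1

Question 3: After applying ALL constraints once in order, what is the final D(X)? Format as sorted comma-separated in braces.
Answer: {3,4}

Derivation:
Constraint 1 (Z != X) on D(Z)={2,3,4,5} D(X)={3,4,5}: no change
Constraint 2 (Z != W) on D(Z)={2,3,4,5} D(W)={2,3,5}: no change
Constraint 3 (X < W) on D(X)={3,4,5} D(W)={2,3,5}: X {3,4,5}->{3,4}; W {2,3,5}->{5}
Constraint 4 (W != X) on D(W)={5} D(X)={3,4}: no change
So after all 4 constraints: D(X) = {3,4}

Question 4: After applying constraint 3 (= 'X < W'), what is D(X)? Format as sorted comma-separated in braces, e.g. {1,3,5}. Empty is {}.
Constraint 1 (Z != X) on D(Z)={2,3,4,5} D(X)={3,4,5}: no change
Constraint 2 (Z != W) on D(Z)={2,3,4,5} D(W)={2,3,5}: no change
Constraint 3 (X < W) on D(X)={3,4,5} D(W)={2,3,5}: X {3,4,5}->{3,4}; W {2,3,5}->{5}
So after constraint 3: D(X) = {3,4}

Answer: {3,4}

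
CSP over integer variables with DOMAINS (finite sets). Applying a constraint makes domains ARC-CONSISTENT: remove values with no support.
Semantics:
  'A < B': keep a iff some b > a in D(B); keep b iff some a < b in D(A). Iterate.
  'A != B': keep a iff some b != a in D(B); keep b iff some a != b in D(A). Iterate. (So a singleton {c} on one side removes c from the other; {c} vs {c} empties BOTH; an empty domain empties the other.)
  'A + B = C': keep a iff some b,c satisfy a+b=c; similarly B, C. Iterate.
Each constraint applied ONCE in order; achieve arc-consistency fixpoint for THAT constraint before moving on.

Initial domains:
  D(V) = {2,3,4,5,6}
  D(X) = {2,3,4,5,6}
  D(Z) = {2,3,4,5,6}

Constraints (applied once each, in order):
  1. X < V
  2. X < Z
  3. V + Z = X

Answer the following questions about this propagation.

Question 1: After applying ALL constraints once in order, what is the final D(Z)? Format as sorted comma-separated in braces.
Answer: {}

Derivation:
Constraint 1 (X < V) on D(X)={2,3,4,5,6} D(V)={2,3,4,5,6}: X {2,3,4,5,6}->{2,3,4,5}; V {2,3,4,5,6}->{3,4,5,6}
Constraint 2 (X < Z) on D(X)={2,3,4,5} D(Z)={2,3,4,5,6}: Z {2,3,4,5,6}->{3,4,5,6}
Constraint 3 (V + Z = X) on D(V)={3,4,5,6} D(Z)={3,4,5,6} D(X)={2,3,4,5}: V {3,4,5,6}->{}; Z {3,4,5,6}->{}; X {2,3,4,5}->{}
So after all 3 constraints: D(Z) = {}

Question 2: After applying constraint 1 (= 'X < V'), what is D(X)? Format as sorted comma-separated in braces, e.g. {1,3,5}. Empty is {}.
Constraint 1 (X < V) on D(X)={2,3,4,5,6} D(V)={2,3,4,5,6}: X {2,3,4,5,6}->{2,3,4,5}; V {2,3,4,5,6}->{3,4,5,6}
So after constraint 1: D(X) = {2,3,4,5}

Answer: {2,3,4,5}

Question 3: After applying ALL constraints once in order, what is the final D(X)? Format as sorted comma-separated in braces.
Answer: {}

Derivation:
Constraint 1 (X < V) on D(X)={2,3,4,5,6} D(V)={2,3,4,5,6}: X {2,3,4,5,6}->{2,3,4,5}; V {2,3,4,5,6}->{3,4,5,6}
Constraint 2 (X < Z) on D(X)={2,3,4,5} D(Z)={2,3,4,5,6}: Z {2,3,4,5,6}->{3,4,5,6}
Constraint 3 (V + Z = X) on D(V)={3,4,5,6} D(Z)={3,4,5,6} D(X)={2,3,4,5}: V {3,4,5,6}->{}; Z {3,4,5,6}->{}; X {2,3,4,5}->{}
So after all 3 constraints: D(X) = {}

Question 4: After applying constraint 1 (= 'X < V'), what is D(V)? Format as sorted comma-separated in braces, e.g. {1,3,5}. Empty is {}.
Answer: {3,4,5,6}

Derivation:
Constraint 1 (X < V) on D(X)={2,3,4,5,6} D(V)={2,3,4,5,6}: X {2,3,4,5,6}->{2,3,4,5}; V {2,3,4,5,6}->{3,4,5,6}
So after constraint 1: D(V) = {3,4,5,6}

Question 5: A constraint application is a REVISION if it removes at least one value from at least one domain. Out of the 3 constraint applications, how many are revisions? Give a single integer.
Answer: 3

Derivation:
Constraint 1 (X < V) on D(X)={2,3,4,5,6} D(V)={2,3,4,5,6}: X {2,3,4,5,6}->{2,3,4,5}; V {2,3,4,5,6}->{3,4,5,6} => REVISION
Constraint 2 (X < Z) on D(X)={2,3,4,5} D(Z)={2,3,4,5,6}: Z {2,3,4,5,6}->{3,4,5,6} => REVISION
Constraint 3 (V + Z = X) on D(V)={3,4,5,6} D(Z)={3,4,5,6} D(X)={2,3,4,5}: V {3,4,5,6}->{}; Z {3,4,5,6}->{}; X {2,3,4,5}->{} => REVISION
Total revisions = 3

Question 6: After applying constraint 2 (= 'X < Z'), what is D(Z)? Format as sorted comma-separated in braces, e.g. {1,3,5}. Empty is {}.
Constraint 1 (X < V) on D(X)={2,3,4,5,6} D(V)={2,3,4,5,6}: X {2,3,4,5,6}->{2,3,4,5}; V {2,3,4,5,6}->{3,4,5,6}
Constraint 2 (X < Z) on D(X)={2,3,4,5} D(Z)={2,3,4,5,6}: Z {2,3,4,5,6}->{3,4,5,6}
So after constraint 2: D(Z) = {3,4,5,6}

Answer: {3,4,5,6}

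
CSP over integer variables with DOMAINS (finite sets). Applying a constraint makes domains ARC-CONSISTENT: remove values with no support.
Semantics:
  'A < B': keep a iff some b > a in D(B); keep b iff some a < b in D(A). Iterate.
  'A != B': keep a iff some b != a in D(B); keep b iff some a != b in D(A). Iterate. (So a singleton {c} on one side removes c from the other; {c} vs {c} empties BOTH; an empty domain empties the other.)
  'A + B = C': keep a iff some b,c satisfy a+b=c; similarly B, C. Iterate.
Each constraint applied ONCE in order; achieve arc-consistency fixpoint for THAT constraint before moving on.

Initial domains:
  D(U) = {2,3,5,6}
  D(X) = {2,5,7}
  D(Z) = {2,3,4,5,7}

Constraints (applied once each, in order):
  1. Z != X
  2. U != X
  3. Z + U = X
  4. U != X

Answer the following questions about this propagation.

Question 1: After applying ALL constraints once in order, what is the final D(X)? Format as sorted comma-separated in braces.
Answer: {5,7}

Derivation:
Constraint 1 (Z != X) on D(Z)={2,3,4,5,7} D(X)={2,5,7}: no change
Constraint 2 (U != X) on D(U)={2,3,5,6} D(X)={2,5,7}: no change
Constraint 3 (Z + U = X) on D(Z)={2,3,4,5,7} D(U)={2,3,5,6} D(X)={2,5,7}: Z {2,3,4,5,7}->{2,3,4,5}; U {2,3,5,6}->{2,3,5}; X {2,5,7}->{5,7}
Constraint 4 (U != X) on D(U)={2,3,5} D(X)={5,7}: no change
So after all 4 constraints: D(X) = {5,7}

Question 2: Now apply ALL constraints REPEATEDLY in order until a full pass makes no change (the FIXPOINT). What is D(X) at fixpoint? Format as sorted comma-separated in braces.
Answer: {5,7}

Derivation:
pass 0 (initial): D(X)={2,5,7}
pass 1: U {2,3,5,6}->{2,3,5}; X {2,5,7}->{5,7}; Z {2,3,4,5,7}->{2,3,4,5}
pass 2: no change
Fixpoint after 2 passes: D(X) = {5,7}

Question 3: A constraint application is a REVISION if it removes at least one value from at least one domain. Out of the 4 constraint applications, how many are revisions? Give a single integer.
Constraint 1 (Z != X) on D(Z)={2,3,4,5,7} D(X)={2,5,7}: no change => not a revision
Constraint 2 (U != X) on D(U)={2,3,5,6} D(X)={2,5,7}: no change => not a revision
Constraint 3 (Z + U = X) on D(Z)={2,3,4,5,7} D(U)={2,3,5,6} D(X)={2,5,7}: Z {2,3,4,5,7}->{2,3,4,5}; U {2,3,5,6}->{2,3,5}; X {2,5,7}->{5,7} => REVISION
Constraint 4 (U != X) on D(U)={2,3,5} D(X)={5,7}: no change => not a revision
Total revisions = 1

Answer: 1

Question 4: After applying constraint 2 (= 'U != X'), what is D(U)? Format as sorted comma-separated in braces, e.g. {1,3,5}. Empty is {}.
Answer: {2,3,5,6}

Derivation:
Constraint 1 (Z != X) on D(Z)={2,3,4,5,7} D(X)={2,5,7}: no change
Constraint 2 (U != X) on D(U)={2,3,5,6} D(X)={2,5,7}: no change
So after constraint 2: D(U) = {2,3,5,6}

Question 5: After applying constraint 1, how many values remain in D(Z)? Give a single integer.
Answer: 5

Derivation:
Constraint 1 (Z != X) on D(Z)={2,3,4,5,7} D(X)={2,5,7}: no change
So after constraint 1: D(Z)={2,3,4,5,7}, size = 5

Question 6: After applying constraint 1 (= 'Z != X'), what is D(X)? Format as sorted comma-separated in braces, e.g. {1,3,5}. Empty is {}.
Answer: {2,5,7}

Derivation:
Constraint 1 (Z != X) on D(Z)={2,3,4,5,7} D(X)={2,5,7}: no change
So after constraint 1: D(X) = {2,5,7}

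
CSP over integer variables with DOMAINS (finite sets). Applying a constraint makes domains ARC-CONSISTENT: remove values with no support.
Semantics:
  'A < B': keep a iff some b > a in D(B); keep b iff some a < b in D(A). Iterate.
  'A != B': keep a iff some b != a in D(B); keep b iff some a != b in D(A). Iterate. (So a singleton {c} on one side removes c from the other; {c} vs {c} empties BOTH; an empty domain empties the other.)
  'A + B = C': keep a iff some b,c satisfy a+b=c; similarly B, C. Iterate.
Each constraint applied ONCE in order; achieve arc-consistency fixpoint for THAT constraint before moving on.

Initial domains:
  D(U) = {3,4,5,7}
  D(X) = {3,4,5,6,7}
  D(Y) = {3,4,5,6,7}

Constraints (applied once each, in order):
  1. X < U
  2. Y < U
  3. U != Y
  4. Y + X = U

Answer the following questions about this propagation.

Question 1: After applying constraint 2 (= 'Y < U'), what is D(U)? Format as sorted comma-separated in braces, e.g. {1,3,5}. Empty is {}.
Constraint 1 (X < U) on D(X)={3,4,5,6,7} D(U)={3,4,5,7}: X {3,4,5,6,7}->{3,4,5,6}; U {3,4,5,7}->{4,5,7}
Constraint 2 (Y < U) on D(Y)={3,4,5,6,7} D(U)={4,5,7}: Y {3,4,5,6,7}->{3,4,5,6}
So after constraint 2: D(U) = {4,5,7}

Answer: {4,5,7}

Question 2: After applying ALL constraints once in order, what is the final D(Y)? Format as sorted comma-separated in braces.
Answer: {3,4}

Derivation:
Constraint 1 (X < U) on D(X)={3,4,5,6,7} D(U)={3,4,5,7}: X {3,4,5,6,7}->{3,4,5,6}; U {3,4,5,7}->{4,5,7}
Constraint 2 (Y < U) on D(Y)={3,4,5,6,7} D(U)={4,5,7}: Y {3,4,5,6,7}->{3,4,5,6}
Constraint 3 (U != Y) on D(U)={4,5,7} D(Y)={3,4,5,6}: no change
Constraint 4 (Y + X = U) on D(Y)={3,4,5,6} D(X)={3,4,5,6} D(U)={4,5,7}: Y {3,4,5,6}->{3,4}; X {3,4,5,6}->{3,4}; U {4,5,7}->{7}
So after all 4 constraints: D(Y) = {3,4}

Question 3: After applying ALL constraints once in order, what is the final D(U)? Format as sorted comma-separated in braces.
Constraint 1 (X < U) on D(X)={3,4,5,6,7} D(U)={3,4,5,7}: X {3,4,5,6,7}->{3,4,5,6}; U {3,4,5,7}->{4,5,7}
Constraint 2 (Y < U) on D(Y)={3,4,5,6,7} D(U)={4,5,7}: Y {3,4,5,6,7}->{3,4,5,6}
Constraint 3 (U != Y) on D(U)={4,5,7} D(Y)={3,4,5,6}: no change
Constraint 4 (Y + X = U) on D(Y)={3,4,5,6} D(X)={3,4,5,6} D(U)={4,5,7}: Y {3,4,5,6}->{3,4}; X {3,4,5,6}->{3,4}; U {4,5,7}->{7}
So after all 4 constraints: D(U) = {7}

Answer: {7}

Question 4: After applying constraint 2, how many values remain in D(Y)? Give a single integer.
Answer: 4

Derivation:
Constraint 1 (X < U) on D(X)={3,4,5,6,7} D(U)={3,4,5,7}: X {3,4,5,6,7}->{3,4,5,6}; U {3,4,5,7}->{4,5,7}
Constraint 2 (Y < U) on D(Y)={3,4,5,6,7} D(U)={4,5,7}: Y {3,4,5,6,7}->{3,4,5,6}
So after constraint 2: D(Y)={3,4,5,6}, size = 4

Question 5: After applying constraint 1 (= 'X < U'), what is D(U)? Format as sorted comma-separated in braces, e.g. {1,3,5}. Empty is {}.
Answer: {4,5,7}

Derivation:
Constraint 1 (X < U) on D(X)={3,4,5,6,7} D(U)={3,4,5,7}: X {3,4,5,6,7}->{3,4,5,6}; U {3,4,5,7}->{4,5,7}
So after constraint 1: D(U) = {4,5,7}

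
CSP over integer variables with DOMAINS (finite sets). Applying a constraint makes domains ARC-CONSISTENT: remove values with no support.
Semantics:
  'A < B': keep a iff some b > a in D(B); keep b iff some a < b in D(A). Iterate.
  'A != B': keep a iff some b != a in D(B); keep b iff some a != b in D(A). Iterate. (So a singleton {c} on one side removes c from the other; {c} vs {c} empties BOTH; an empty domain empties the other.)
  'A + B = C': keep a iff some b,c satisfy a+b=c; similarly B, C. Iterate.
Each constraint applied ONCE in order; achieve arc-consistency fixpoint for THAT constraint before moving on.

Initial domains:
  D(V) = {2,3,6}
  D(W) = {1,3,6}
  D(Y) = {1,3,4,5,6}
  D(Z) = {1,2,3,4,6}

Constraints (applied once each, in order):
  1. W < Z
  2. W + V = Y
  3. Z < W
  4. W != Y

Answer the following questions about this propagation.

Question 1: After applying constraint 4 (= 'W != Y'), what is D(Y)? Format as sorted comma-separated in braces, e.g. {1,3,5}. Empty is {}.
Answer: {4,5,6}

Derivation:
Constraint 1 (W < Z) on D(W)={1,3,6} D(Z)={1,2,3,4,6}: W {1,3,6}->{1,3}; Z {1,2,3,4,6}->{2,3,4,6}
Constraint 2 (W + V = Y) on D(W)={1,3} D(V)={2,3,6} D(Y)={1,3,4,5,6}: V {2,3,6}->{2,3}; Y {1,3,4,5,6}->{3,4,5,6}
Constraint 3 (Z < W) on D(Z)={2,3,4,6} D(W)={1,3}: Z {2,3,4,6}->{2}; W {1,3}->{3}
Constraint 4 (W != Y) on D(W)={3} D(Y)={3,4,5,6}: Y {3,4,5,6}->{4,5,6}
So after constraint 4: D(Y) = {4,5,6}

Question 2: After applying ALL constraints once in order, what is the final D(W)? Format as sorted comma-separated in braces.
Constraint 1 (W < Z) on D(W)={1,3,6} D(Z)={1,2,3,4,6}: W {1,3,6}->{1,3}; Z {1,2,3,4,6}->{2,3,4,6}
Constraint 2 (W + V = Y) on D(W)={1,3} D(V)={2,3,6} D(Y)={1,3,4,5,6}: V {2,3,6}->{2,3}; Y {1,3,4,5,6}->{3,4,5,6}
Constraint 3 (Z < W) on D(Z)={2,3,4,6} D(W)={1,3}: Z {2,3,4,6}->{2}; W {1,3}->{3}
Constraint 4 (W != Y) on D(W)={3} D(Y)={3,4,5,6}: Y {3,4,5,6}->{4,5,6}
So after all 4 constraints: D(W) = {3}

Answer: {3}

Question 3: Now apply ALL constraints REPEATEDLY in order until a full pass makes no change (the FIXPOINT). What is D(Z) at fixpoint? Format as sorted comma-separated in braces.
Answer: {}

Derivation:
pass 0 (initial): D(Z)={1,2,3,4,6}
pass 1: V {2,3,6}->{2,3}; W {1,3,6}->{3}; Y {1,3,4,5,6}->{4,5,6}; Z {1,2,3,4,6}->{2}
pass 2: V {2,3}->{}; W {3}->{}; Y {4,5,6}->{}; Z {2}->{}
pass 3: no change
Fixpoint after 3 passes: D(Z) = {}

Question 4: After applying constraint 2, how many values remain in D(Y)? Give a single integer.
Constraint 1 (W < Z) on D(W)={1,3,6} D(Z)={1,2,3,4,6}: W {1,3,6}->{1,3}; Z {1,2,3,4,6}->{2,3,4,6}
Constraint 2 (W + V = Y) on D(W)={1,3} D(V)={2,3,6} D(Y)={1,3,4,5,6}: V {2,3,6}->{2,3}; Y {1,3,4,5,6}->{3,4,5,6}
So after constraint 2: D(Y)={3,4,5,6}, size = 4

Answer: 4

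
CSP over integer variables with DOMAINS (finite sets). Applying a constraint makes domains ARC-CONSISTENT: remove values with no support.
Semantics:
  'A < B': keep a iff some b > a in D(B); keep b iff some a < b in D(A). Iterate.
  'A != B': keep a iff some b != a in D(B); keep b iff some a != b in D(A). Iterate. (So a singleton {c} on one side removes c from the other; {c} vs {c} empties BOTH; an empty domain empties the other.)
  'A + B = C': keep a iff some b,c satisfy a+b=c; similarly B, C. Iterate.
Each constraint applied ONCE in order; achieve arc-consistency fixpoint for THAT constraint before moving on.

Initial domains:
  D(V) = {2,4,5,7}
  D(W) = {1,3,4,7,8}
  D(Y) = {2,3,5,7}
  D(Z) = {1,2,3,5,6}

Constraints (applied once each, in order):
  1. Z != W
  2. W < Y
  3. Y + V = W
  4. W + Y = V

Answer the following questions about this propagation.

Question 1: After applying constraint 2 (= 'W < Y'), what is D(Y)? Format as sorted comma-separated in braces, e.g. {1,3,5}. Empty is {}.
Constraint 1 (Z != W) on D(Z)={1,2,3,5,6} D(W)={1,3,4,7,8}: no change
Constraint 2 (W < Y) on D(W)={1,3,4,7,8} D(Y)={2,3,5,7}: W {1,3,4,7,8}->{1,3,4}
So after constraint 2: D(Y) = {2,3,5,7}

Answer: {2,3,5,7}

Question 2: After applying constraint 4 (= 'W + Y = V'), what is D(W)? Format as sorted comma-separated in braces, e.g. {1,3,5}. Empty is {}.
Answer: {}

Derivation:
Constraint 1 (Z != W) on D(Z)={1,2,3,5,6} D(W)={1,3,4,7,8}: no change
Constraint 2 (W < Y) on D(W)={1,3,4,7,8} D(Y)={2,3,5,7}: W {1,3,4,7,8}->{1,3,4}
Constraint 3 (Y + V = W) on D(Y)={2,3,5,7} D(V)={2,4,5,7} D(W)={1,3,4}: Y {2,3,5,7}->{2}; V {2,4,5,7}->{2}; W {1,3,4}->{4}
Constraint 4 (W + Y = V) on D(W)={4} D(Y)={2} D(V)={2}: W {4}->{}; Y {2}->{}; V {2}->{}
So after constraint 4: D(W) = {}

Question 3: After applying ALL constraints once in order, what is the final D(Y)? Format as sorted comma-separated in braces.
Answer: {}

Derivation:
Constraint 1 (Z != W) on D(Z)={1,2,3,5,6} D(W)={1,3,4,7,8}: no change
Constraint 2 (W < Y) on D(W)={1,3,4,7,8} D(Y)={2,3,5,7}: W {1,3,4,7,8}->{1,3,4}
Constraint 3 (Y + V = W) on D(Y)={2,3,5,7} D(V)={2,4,5,7} D(W)={1,3,4}: Y {2,3,5,7}->{2}; V {2,4,5,7}->{2}; W {1,3,4}->{4}
Constraint 4 (W + Y = V) on D(W)={4} D(Y)={2} D(V)={2}: W {4}->{}; Y {2}->{}; V {2}->{}
So after all 4 constraints: D(Y) = {}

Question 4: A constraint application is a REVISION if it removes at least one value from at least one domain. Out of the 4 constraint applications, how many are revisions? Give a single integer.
Constraint 1 (Z != W) on D(Z)={1,2,3,5,6} D(W)={1,3,4,7,8}: no change => not a revision
Constraint 2 (W < Y) on D(W)={1,3,4,7,8} D(Y)={2,3,5,7}: W {1,3,4,7,8}->{1,3,4} => REVISION
Constraint 3 (Y + V = W) on D(Y)={2,3,5,7} D(V)={2,4,5,7} D(W)={1,3,4}: Y {2,3,5,7}->{2}; V {2,4,5,7}->{2}; W {1,3,4}->{4} => REVISION
Constraint 4 (W + Y = V) on D(W)={4} D(Y)={2} D(V)={2}: W {4}->{}; Y {2}->{}; V {2}->{} => REVISION
Total revisions = 3

Answer: 3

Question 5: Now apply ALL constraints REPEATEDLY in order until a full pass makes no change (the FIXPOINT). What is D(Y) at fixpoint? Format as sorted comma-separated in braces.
pass 0 (initial): D(Y)={2,3,5,7}
pass 1: V {2,4,5,7}->{}; W {1,3,4,7,8}->{}; Y {2,3,5,7}->{}
pass 2: Z {1,2,3,5,6}->{}
pass 3: no change
Fixpoint after 3 passes: D(Y) = {}

Answer: {}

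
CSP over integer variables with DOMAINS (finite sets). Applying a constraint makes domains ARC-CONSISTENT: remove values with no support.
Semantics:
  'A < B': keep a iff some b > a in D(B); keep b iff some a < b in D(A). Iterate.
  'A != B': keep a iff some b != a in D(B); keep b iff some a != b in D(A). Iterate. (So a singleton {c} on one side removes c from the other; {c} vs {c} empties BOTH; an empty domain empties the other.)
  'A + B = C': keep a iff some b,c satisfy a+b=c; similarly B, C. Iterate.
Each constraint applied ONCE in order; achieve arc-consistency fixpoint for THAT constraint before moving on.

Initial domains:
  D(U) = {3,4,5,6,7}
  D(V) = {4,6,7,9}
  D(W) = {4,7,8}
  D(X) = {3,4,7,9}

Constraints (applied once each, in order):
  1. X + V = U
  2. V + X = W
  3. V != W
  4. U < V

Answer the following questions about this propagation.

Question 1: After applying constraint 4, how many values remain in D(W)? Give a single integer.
Constraint 1 (X + V = U) on D(X)={3,4,7,9} D(V)={4,6,7,9} D(U)={3,4,5,6,7}: X {3,4,7,9}->{3}; V {4,6,7,9}->{4}; U {3,4,5,6,7}->{7}
Constraint 2 (V + X = W) on D(V)={4} D(X)={3} D(W)={4,7,8}: W {4,7,8}->{7}
Constraint 3 (V != W) on D(V)={4} D(W)={7}: no change
Constraint 4 (U < V) on D(U)={7} D(V)={4}: U {7}->{}; V {4}->{}
So after constraint 4: D(W)={7}, size = 1

Answer: 1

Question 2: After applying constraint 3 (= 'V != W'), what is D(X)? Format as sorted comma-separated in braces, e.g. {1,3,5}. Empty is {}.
Constraint 1 (X + V = U) on D(X)={3,4,7,9} D(V)={4,6,7,9} D(U)={3,4,5,6,7}: X {3,4,7,9}->{3}; V {4,6,7,9}->{4}; U {3,4,5,6,7}->{7}
Constraint 2 (V + X = W) on D(V)={4} D(X)={3} D(W)={4,7,8}: W {4,7,8}->{7}
Constraint 3 (V != W) on D(V)={4} D(W)={7}: no change
So after constraint 3: D(X) = {3}

Answer: {3}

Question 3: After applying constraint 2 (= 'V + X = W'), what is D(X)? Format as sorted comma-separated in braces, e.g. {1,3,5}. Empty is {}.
Answer: {3}

Derivation:
Constraint 1 (X + V = U) on D(X)={3,4,7,9} D(V)={4,6,7,9} D(U)={3,4,5,6,7}: X {3,4,7,9}->{3}; V {4,6,7,9}->{4}; U {3,4,5,6,7}->{7}
Constraint 2 (V + X = W) on D(V)={4} D(X)={3} D(W)={4,7,8}: W {4,7,8}->{7}
So after constraint 2: D(X) = {3}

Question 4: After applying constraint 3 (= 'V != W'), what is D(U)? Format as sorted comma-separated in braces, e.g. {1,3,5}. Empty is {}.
Answer: {7}

Derivation:
Constraint 1 (X + V = U) on D(X)={3,4,7,9} D(V)={4,6,7,9} D(U)={3,4,5,6,7}: X {3,4,7,9}->{3}; V {4,6,7,9}->{4}; U {3,4,5,6,7}->{7}
Constraint 2 (V + X = W) on D(V)={4} D(X)={3} D(W)={4,7,8}: W {4,7,8}->{7}
Constraint 3 (V != W) on D(V)={4} D(W)={7}: no change
So after constraint 3: D(U) = {7}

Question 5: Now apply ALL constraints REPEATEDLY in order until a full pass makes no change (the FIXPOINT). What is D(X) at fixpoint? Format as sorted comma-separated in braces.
pass 0 (initial): D(X)={3,4,7,9}
pass 1: U {3,4,5,6,7}->{}; V {4,6,7,9}->{}; W {4,7,8}->{7}; X {3,4,7,9}->{3}
pass 2: W {7}->{}; X {3}->{}
pass 3: no change
Fixpoint after 3 passes: D(X) = {}

Answer: {}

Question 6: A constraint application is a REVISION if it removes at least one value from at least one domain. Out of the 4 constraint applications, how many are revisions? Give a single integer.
Answer: 3

Derivation:
Constraint 1 (X + V = U) on D(X)={3,4,7,9} D(V)={4,6,7,9} D(U)={3,4,5,6,7}: X {3,4,7,9}->{3}; V {4,6,7,9}->{4}; U {3,4,5,6,7}->{7} => REVISION
Constraint 2 (V + X = W) on D(V)={4} D(X)={3} D(W)={4,7,8}: W {4,7,8}->{7} => REVISION
Constraint 3 (V != W) on D(V)={4} D(W)={7}: no change => not a revision
Constraint 4 (U < V) on D(U)={7} D(V)={4}: U {7}->{}; V {4}->{} => REVISION
Total revisions = 3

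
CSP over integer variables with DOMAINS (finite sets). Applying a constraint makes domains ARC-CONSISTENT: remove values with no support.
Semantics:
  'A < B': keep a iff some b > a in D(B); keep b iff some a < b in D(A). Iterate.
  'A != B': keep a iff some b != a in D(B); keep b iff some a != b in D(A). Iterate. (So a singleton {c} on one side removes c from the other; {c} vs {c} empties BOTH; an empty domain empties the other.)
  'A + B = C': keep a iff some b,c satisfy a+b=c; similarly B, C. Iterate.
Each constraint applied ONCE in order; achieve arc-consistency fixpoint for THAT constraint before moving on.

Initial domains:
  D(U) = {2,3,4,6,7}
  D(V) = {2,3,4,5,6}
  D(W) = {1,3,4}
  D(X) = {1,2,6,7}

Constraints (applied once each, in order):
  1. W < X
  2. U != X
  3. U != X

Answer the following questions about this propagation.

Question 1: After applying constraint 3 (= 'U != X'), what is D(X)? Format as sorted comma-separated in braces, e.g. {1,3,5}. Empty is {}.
Answer: {2,6,7}

Derivation:
Constraint 1 (W < X) on D(W)={1,3,4} D(X)={1,2,6,7}: X {1,2,6,7}->{2,6,7}
Constraint 2 (U != X) on D(U)={2,3,4,6,7} D(X)={2,6,7}: no change
Constraint 3 (U != X) on D(U)={2,3,4,6,7} D(X)={2,6,7}: no change
So after constraint 3: D(X) = {2,6,7}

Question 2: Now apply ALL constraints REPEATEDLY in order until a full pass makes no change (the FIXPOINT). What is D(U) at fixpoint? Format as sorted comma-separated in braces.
pass 0 (initial): D(U)={2,3,4,6,7}
pass 1: X {1,2,6,7}->{2,6,7}
pass 2: no change
Fixpoint after 2 passes: D(U) = {2,3,4,6,7}

Answer: {2,3,4,6,7}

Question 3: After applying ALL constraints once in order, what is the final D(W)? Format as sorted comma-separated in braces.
Answer: {1,3,4}

Derivation:
Constraint 1 (W < X) on D(W)={1,3,4} D(X)={1,2,6,7}: X {1,2,6,7}->{2,6,7}
Constraint 2 (U != X) on D(U)={2,3,4,6,7} D(X)={2,6,7}: no change
Constraint 3 (U != X) on D(U)={2,3,4,6,7} D(X)={2,6,7}: no change
So after all 3 constraints: D(W) = {1,3,4}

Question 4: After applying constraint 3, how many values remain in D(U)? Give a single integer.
Answer: 5

Derivation:
Constraint 1 (W < X) on D(W)={1,3,4} D(X)={1,2,6,7}: X {1,2,6,7}->{2,6,7}
Constraint 2 (U != X) on D(U)={2,3,4,6,7} D(X)={2,6,7}: no change
Constraint 3 (U != X) on D(U)={2,3,4,6,7} D(X)={2,6,7}: no change
So after constraint 3: D(U)={2,3,4,6,7}, size = 5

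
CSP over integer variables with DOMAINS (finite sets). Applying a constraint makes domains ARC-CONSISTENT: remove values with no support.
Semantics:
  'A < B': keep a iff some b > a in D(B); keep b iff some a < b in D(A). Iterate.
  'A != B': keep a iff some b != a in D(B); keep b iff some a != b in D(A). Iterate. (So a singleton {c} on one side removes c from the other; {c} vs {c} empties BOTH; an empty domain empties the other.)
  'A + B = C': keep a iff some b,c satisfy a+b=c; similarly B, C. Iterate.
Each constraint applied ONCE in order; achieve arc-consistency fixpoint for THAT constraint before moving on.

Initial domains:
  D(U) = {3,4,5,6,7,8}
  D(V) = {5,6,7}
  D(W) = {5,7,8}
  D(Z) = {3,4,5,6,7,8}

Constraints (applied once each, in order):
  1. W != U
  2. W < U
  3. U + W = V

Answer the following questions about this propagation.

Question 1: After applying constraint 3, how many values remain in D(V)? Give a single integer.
Answer: 0

Derivation:
Constraint 1 (W != U) on D(W)={5,7,8} D(U)={3,4,5,6,7,8}: no change
Constraint 2 (W < U) on D(W)={5,7,8} D(U)={3,4,5,6,7,8}: W {5,7,8}->{5,7}; U {3,4,5,6,7,8}->{6,7,8}
Constraint 3 (U + W = V) on D(U)={6,7,8} D(W)={5,7} D(V)={5,6,7}: U {6,7,8}->{}; W {5,7}->{}; V {5,6,7}->{}
So after constraint 3: D(V)={}, size = 0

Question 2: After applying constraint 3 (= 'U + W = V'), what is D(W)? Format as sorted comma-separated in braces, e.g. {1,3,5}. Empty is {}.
Answer: {}

Derivation:
Constraint 1 (W != U) on D(W)={5,7,8} D(U)={3,4,5,6,7,8}: no change
Constraint 2 (W < U) on D(W)={5,7,8} D(U)={3,4,5,6,7,8}: W {5,7,8}->{5,7}; U {3,4,5,6,7,8}->{6,7,8}
Constraint 3 (U + W = V) on D(U)={6,7,8} D(W)={5,7} D(V)={5,6,7}: U {6,7,8}->{}; W {5,7}->{}; V {5,6,7}->{}
So after constraint 3: D(W) = {}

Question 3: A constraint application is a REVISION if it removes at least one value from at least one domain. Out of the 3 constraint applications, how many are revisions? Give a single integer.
Constraint 1 (W != U) on D(W)={5,7,8} D(U)={3,4,5,6,7,8}: no change => not a revision
Constraint 2 (W < U) on D(W)={5,7,8} D(U)={3,4,5,6,7,8}: W {5,7,8}->{5,7}; U {3,4,5,6,7,8}->{6,7,8} => REVISION
Constraint 3 (U + W = V) on D(U)={6,7,8} D(W)={5,7} D(V)={5,6,7}: U {6,7,8}->{}; W {5,7}->{}; V {5,6,7}->{} => REVISION
Total revisions = 2

Answer: 2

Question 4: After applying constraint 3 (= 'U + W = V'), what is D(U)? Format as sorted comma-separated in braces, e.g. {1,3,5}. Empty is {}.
Constraint 1 (W != U) on D(W)={5,7,8} D(U)={3,4,5,6,7,8}: no change
Constraint 2 (W < U) on D(W)={5,7,8} D(U)={3,4,5,6,7,8}: W {5,7,8}->{5,7}; U {3,4,5,6,7,8}->{6,7,8}
Constraint 3 (U + W = V) on D(U)={6,7,8} D(W)={5,7} D(V)={5,6,7}: U {6,7,8}->{}; W {5,7}->{}; V {5,6,7}->{}
So after constraint 3: D(U) = {}

Answer: {}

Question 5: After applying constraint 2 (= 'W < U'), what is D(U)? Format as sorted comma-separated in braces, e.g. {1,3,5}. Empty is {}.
Answer: {6,7,8}

Derivation:
Constraint 1 (W != U) on D(W)={5,7,8} D(U)={3,4,5,6,7,8}: no change
Constraint 2 (W < U) on D(W)={5,7,8} D(U)={3,4,5,6,7,8}: W {5,7,8}->{5,7}; U {3,4,5,6,7,8}->{6,7,8}
So after constraint 2: D(U) = {6,7,8}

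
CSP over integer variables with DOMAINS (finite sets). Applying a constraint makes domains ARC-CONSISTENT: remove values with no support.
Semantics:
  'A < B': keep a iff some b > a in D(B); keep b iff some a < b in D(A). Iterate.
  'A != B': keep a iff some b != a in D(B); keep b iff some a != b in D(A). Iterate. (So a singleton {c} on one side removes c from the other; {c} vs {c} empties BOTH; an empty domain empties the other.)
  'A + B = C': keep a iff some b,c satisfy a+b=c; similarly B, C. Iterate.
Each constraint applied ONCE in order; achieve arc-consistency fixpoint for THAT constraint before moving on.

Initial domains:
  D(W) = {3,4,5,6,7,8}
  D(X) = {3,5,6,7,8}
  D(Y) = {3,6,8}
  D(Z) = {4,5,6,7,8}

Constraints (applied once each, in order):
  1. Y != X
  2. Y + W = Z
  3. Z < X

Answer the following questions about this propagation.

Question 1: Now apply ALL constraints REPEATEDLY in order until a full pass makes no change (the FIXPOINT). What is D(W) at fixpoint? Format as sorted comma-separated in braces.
Answer: {3,4}

Derivation:
pass 0 (initial): D(W)={3,4,5,6,7,8}
pass 1: W {3,4,5,6,7,8}->{3,4,5}; X {3,5,6,7,8}->{7,8}; Y {3,6,8}->{3}; Z {4,5,6,7,8}->{6,7}
pass 2: W {3,4,5}->{3,4}
pass 3: no change
Fixpoint after 3 passes: D(W) = {3,4}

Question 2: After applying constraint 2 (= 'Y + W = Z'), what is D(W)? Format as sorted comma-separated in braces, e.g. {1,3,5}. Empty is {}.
Constraint 1 (Y != X) on D(Y)={3,6,8} D(X)={3,5,6,7,8}: no change
Constraint 2 (Y + W = Z) on D(Y)={3,6,8} D(W)={3,4,5,6,7,8} D(Z)={4,5,6,7,8}: Y {3,6,8}->{3}; W {3,4,5,6,7,8}->{3,4,5}; Z {4,5,6,7,8}->{6,7,8}
So after constraint 2: D(W) = {3,4,5}

Answer: {3,4,5}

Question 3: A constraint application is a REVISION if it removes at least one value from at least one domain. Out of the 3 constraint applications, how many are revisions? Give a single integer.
Answer: 2

Derivation:
Constraint 1 (Y != X) on D(Y)={3,6,8} D(X)={3,5,6,7,8}: no change => not a revision
Constraint 2 (Y + W = Z) on D(Y)={3,6,8} D(W)={3,4,5,6,7,8} D(Z)={4,5,6,7,8}: Y {3,6,8}->{3}; W {3,4,5,6,7,8}->{3,4,5}; Z {4,5,6,7,8}->{6,7,8} => REVISION
Constraint 3 (Z < X) on D(Z)={6,7,8} D(X)={3,5,6,7,8}: Z {6,7,8}->{6,7}; X {3,5,6,7,8}->{7,8} => REVISION
Total revisions = 2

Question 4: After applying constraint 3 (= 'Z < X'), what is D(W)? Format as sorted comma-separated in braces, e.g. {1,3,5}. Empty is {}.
Answer: {3,4,5}

Derivation:
Constraint 1 (Y != X) on D(Y)={3,6,8} D(X)={3,5,6,7,8}: no change
Constraint 2 (Y + W = Z) on D(Y)={3,6,8} D(W)={3,4,5,6,7,8} D(Z)={4,5,6,7,8}: Y {3,6,8}->{3}; W {3,4,5,6,7,8}->{3,4,5}; Z {4,5,6,7,8}->{6,7,8}
Constraint 3 (Z < X) on D(Z)={6,7,8} D(X)={3,5,6,7,8}: Z {6,7,8}->{6,7}; X {3,5,6,7,8}->{7,8}
So after constraint 3: D(W) = {3,4,5}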